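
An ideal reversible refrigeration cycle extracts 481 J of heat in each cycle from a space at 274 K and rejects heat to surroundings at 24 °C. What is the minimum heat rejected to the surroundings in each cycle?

T_H = 24 °C → 24 + 273.15 = 297.15 K.
For a reversible cycle Q_H/Q_C = T_H/T_C, so Q_H = Q_C·T_H/T_C = 481 × 297.15/274.00 = 522 J.

Q_H ≈ 522 J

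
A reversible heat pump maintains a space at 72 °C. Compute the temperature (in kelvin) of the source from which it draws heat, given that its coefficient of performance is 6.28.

T_H = 72 °C → 72 + 273.15 = 345.15 K.
COP_HP = T_H/(T_H − T_C) ⇒ T_C = T_H·(COP_HP − 1)/COP_HP = 345.15 × (6.28 − 1)/6.28 = 290.2 K.

T_C ≈ 290.2 K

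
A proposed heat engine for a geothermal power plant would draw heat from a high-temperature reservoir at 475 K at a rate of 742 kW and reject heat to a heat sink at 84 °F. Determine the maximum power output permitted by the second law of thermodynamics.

T_C = 84 °F → (84 − 32) × 5/9 = 28.89 °C = 302.04 K.
The second-law ceiling is the Carnot efficiency, η_max = 1 − T_C/T_H = 1 − 302.04/475.00 = 0.3641.
W_max = η_max · Q_H = 0.3641 × 742 = 270.2 kW.

Ẇ_max ≈ 270.2 kW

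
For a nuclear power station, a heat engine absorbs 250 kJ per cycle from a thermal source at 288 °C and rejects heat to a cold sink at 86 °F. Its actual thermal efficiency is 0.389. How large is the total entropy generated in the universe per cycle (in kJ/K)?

ΔS_univ ≈ 0.05836 kJ/K

T_H = 288 °C → 288 + 273.15 = 561.15 K.
T_C = 86 °F → (86 − 32) × 5/9 = 30.00 °C = 303.15 K.
W = η·Q_H = 0.389 × 250 = 97.25 kJ, so Q_C = Q_H − W = 152.8 kJ.
Reservoir entropy changes: ΔS_H = −Q_H/T_H = −250/561.15 = -0.4455 kJ/K and ΔS_C = +Q_C/T_C = 152.8/303.15 = 0.5039 kJ/K.
ΔS_univ = −Q_H/T_H + Q_C/T_C = 0.05836 kJ/K (> 0, since η = 0.389 < η_Carnot = 0.460).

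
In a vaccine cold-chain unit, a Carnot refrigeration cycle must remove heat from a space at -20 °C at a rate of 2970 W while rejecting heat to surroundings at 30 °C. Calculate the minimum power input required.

Ẇ_in ≈ 587 W

T_H = 30 °C → 30 + 273.15 = 303.15 K.
T_C = -20 °C → -20 + 273.15 = 253.15 K.
The reversible coefficient of performance is COP_R = T_C/(T_H − T_C) = 253.15/50.00 = 5.0630.
W = Q_C/COP_R = 2970/5.0630 = 587 W.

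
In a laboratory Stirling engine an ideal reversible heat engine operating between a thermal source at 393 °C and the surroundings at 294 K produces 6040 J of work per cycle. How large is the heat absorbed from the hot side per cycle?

Q_H ≈ 10800 J

T_H = 393 °C → 393 + 273.15 = 666.15 K.
η_rev = 1 − T_C/T_H = 1 − 294.00/666.15 = 0.5587.
Q_H = W/η = 6040/0.5587 = 10800 J.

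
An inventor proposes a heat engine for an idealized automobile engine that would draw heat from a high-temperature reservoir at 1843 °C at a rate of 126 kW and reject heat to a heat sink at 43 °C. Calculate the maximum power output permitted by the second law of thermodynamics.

T_H = 1843 °C → 1843 + 273.15 = 2116.15 K.
T_C = 43 °C → 43 + 273.15 = 316.15 K.
The upper bound on efficiency is η_max = 1 − T_C/T_H = 1 − 316.15/2116.15 = 0.8506.
W_max = η_max · Q_H = 0.8506 × 126 = 107 kW.

Ẇ_max ≈ 107 kW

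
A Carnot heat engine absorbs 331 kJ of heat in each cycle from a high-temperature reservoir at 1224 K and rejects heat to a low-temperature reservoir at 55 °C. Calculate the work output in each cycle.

W ≈ 242 kJ

T_C = 55 °C → 55 + 273.15 = 328.15 K.
For a reversible engine, η = 1 − T_C/T_H = 1 − 328.15/1224.00 = 0.7319.
W = η·Q_H = 0.7319 × 331 = 242 kJ.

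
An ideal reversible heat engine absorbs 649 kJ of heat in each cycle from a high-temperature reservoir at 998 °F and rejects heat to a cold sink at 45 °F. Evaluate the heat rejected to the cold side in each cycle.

T_H = 998 °F → (998 − 32) × 5/9 = 536.67 °C = 809.82 K.
T_C = 45 °F → (45 − 32) × 5/9 = 7.22 °C = 280.37 K.
For a reversible engine, η = 1 − T_C/T_H = 1 − 280.37/809.82 = 0.6538.
For a reversible cycle Q_C/Q_H = T_C/T_H, so Q_C = 649 × 280.37/809.82 = 225 kJ.

Q_C ≈ 225 kJ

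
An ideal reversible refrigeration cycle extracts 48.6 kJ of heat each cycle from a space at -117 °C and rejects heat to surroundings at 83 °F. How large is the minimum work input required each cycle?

W_in ≈ 45.2 kJ

T_H = 83 °F → (83 − 32) × 5/9 = 28.33 °C = 301.48 K.
T_C = -117 °C → -117 + 273.15 = 156.15 K.
For a reversible refrigerator, COP_R = T_C/(T_H − T_C) = 156.15/145.33 = 1.0744.
W = Q_C/COP_R = 48.6/1.0744 = 45.2 kJ.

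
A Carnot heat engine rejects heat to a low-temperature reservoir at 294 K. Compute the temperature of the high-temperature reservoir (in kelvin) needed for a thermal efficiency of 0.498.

From η = 1 − T_C/T_H, solving for T_H gives T_H = T_C/(1 − η) = 294.00/(1 − 0.498) = 586 K.

T_H ≈ 586 K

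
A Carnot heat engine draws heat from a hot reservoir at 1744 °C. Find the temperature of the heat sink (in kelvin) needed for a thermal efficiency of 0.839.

T_C ≈ 325 K

T_H = 1744 °C → 1744 + 273.15 = 2017.15 K.
From η = 1 − T_C/T_H, T_C = T_H·(1 − η) = 2017.15 × (1 − 0.839) = 325 K.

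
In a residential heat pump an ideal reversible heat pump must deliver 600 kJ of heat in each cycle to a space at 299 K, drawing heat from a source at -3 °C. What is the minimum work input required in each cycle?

T_C = -3 °C → -3 + 273.15 = 270.15 K.
For a reversible heat pump, COP_HP = T_H/(T_H − T_C) = 299.00/28.85 = 10.3640.
W = Q_H/COP_HP = 600/10.3640 = 57.89 kJ.

W_in ≈ 57.89 kJ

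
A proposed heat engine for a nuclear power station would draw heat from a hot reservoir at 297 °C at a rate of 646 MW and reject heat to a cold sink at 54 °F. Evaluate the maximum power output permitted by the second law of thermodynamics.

Ẇ_max ≈ 322.7 MW

T_H = 297 °C → 297 + 273.15 = 570.15 K.
T_C = 54 °F → (54 − 32) × 5/9 = 12.22 °C = 285.37 K.
By the Carnot theorem, η_max = 1 − T_C/T_H = 1 − 285.37/570.15 = 0.4995.
W_max = η_max · Q_H = 0.4995 × 646 = 322.7 MW.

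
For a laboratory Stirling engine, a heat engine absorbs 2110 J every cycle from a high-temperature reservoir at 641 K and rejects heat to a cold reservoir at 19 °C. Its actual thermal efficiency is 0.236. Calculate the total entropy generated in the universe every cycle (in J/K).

T_C = 19 °C → 19 + 273.15 = 292.15 K.
W = η·Q_H = 0.236 × 2110 = 498.0 J, so Q_C = Q_H − W = 1612 J.
Entropy balance on the reservoirs: −Q_H/T_H = -3.292 J/K, +Q_C/T_C = 5.518 J/K.
ΔS_univ = −Q_H/T_H + Q_C/T_C = 2.23 J/K (> 0, since η = 0.236 < η_Carnot = 0.544).

ΔS_univ ≈ 2.23 J/K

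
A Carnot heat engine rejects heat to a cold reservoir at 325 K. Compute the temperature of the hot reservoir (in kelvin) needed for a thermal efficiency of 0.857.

From η = 1 − T_C/T_H, solving for T_H gives T_H = T_C/(1 − η) = 325.00/(1 − 0.857) = 2270 K.

T_H ≈ 2270 K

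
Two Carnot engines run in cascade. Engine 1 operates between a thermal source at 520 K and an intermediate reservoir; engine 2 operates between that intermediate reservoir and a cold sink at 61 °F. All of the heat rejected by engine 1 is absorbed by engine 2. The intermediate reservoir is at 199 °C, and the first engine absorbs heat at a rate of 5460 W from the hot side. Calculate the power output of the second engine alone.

T_C = 61 °F → (61 − 32) × 5/9 = 16.11 °C = 289.26 K.
T_m = 199 °C → 199 + 273.15 = 472.15 K.
Heat entering the second stage: Q_m = Q_H·(T_m/T_H) = 5460 × 472.15/520.00 = 4960 W.
Second-stage efficiency η₂ = 1 − T_C/T_m = 1 − 289.26/472.15 = 0.3874, so W₂ = η₂·Q_m = 1920 W.

Ẇ₂ ≈ 1920 W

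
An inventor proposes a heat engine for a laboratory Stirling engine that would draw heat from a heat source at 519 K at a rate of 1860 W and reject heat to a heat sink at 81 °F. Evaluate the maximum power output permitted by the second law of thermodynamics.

Ẇ_max ≈ 784 W

T_C = 81 °F → (81 − 32) × 5/9 = 27.22 °C = 300.37 K.
No engine can exceed the Carnot limit: η_max = 1 − T_C/T_H = 1 − 300.37/519.00 = 0.4212.
W_max = η_max · Q_H = 0.4212 × 1860 = 784 W.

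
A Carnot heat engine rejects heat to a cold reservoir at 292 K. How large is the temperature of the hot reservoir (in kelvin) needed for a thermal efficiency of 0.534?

T_H ≈ 626.6 K

From η = 1 − T_C/T_H, solving for T_H gives T_H = T_C/(1 − η) = 292.00/(1 − 0.534) = 626.6 K.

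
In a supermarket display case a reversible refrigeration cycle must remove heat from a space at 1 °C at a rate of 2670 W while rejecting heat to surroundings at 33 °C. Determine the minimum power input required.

Ẇ_in ≈ 312 W

T_H = 33 °C → 33 + 273.15 = 306.15 K.
T_C = 1 °C → 1 + 273.15 = 274.15 K.
COP_R = T_C/(T_H − T_C) = 274.15/32.00 = 8.5672.
W = Q_C/COP_R = 2670/8.5672 = 312 W.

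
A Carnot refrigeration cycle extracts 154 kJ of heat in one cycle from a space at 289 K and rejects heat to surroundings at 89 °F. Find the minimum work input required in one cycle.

W_in ≈ 8.43 kJ

T_H = 89 °F → (89 − 32) × 5/9 = 31.67 °C = 304.82 K.
The reversible coefficient of performance is COP_R = T_C/(T_H − T_C) = 289.00/15.82 = 18.2719.
W = Q_C/COP_R = 154/18.2719 = 8.43 kJ.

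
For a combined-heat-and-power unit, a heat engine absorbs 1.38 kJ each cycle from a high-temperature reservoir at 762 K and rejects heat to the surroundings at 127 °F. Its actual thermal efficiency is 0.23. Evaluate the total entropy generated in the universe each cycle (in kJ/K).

T_C = 127 °F → (127 − 32) × 5/9 = 52.78 °C = 325.93 K.
W = η·Q_H = 0.23 × 1.38 = 0.3174 kJ, so Q_C = Q_H − W = 1.063 kJ.
Reservoir entropy changes: ΔS_H = −Q_H/T_H = −1.38/762.00 = -0.001811 kJ/K and ΔS_C = +Q_C/T_C = 1.063/325.93 = 0.003260 kJ/K.
ΔS_univ = −Q_H/T_H + Q_C/T_C = 0.00145 kJ/K (> 0, since η = 0.23 < η_Carnot = 0.572).

ΔS_univ ≈ 0.00145 kJ/K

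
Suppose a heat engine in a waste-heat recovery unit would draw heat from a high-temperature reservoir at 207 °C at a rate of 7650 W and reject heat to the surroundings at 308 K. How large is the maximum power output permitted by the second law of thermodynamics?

T_H = 207 °C → 207 + 273.15 = 480.15 K.
The second-law ceiling is the Carnot efficiency, η_max = 1 − T_C/T_H = 1 − 308.00/480.15 = 0.3585.
W_max = η_max · Q_H = 0.3585 × 7650 = 2743 W.

Ẇ_max ≈ 2743 W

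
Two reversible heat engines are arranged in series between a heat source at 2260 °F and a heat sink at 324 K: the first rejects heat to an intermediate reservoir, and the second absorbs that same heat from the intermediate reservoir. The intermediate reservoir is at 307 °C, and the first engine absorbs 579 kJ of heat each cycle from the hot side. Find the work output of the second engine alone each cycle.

T_H = 2260 °F → (2260 − 32) × 5/9 = 1237.78 °C = 1510.93 K.
T_m = 307 °C → 307 + 273.15 = 580.15 K.
Heat entering the second stage: Q_m = Q_H·(T_m/T_H) = 579 × 580.15/1510.93 = 222.3 kJ.
Second-stage efficiency η₂ = 1 − T_C/T_m = 1 − 324.00/580.15 = 0.4415, so W₂ = η₂·Q_m = 98.16 kJ.

W₂ ≈ 98.16 kJ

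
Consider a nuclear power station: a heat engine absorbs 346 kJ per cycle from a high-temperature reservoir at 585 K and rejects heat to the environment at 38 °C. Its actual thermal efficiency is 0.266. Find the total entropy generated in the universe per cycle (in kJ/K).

T_C = 38 °C → 38 + 273.15 = 311.15 K.
W = η·Q_H = 0.266 × 346 = 92.04 kJ, so Q_C = Q_H − W = 254.0 kJ.
Reservoir entropy changes: ΔS_H = −Q_H/T_H = −346/585.00 = -0.5915 kJ/K and ΔS_C = +Q_C/T_C = 254.0/311.15 = 0.8162 kJ/K.
ΔS_univ = −Q_H/T_H + Q_C/T_C = 0.2248 kJ/K (> 0, since η = 0.266 < η_Carnot = 0.468).

ΔS_univ ≈ 0.2248 kJ/K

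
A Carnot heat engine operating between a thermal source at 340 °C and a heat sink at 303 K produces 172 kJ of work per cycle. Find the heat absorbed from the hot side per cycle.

T_H = 340 °C → 340 + 273.15 = 613.15 K.
Since the cycle is reversible, η = 1 − T_C/T_H = 1 − 303.00/613.15 = 0.5058.
Q_H = W/η = 172/0.5058 = 340 kJ.

Q_H ≈ 340 kJ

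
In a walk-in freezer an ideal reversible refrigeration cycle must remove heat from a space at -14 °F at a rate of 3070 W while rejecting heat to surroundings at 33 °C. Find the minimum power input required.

Ẇ_in ≈ 726 W

T_H = 33 °C → 33 + 273.15 = 306.15 K.
T_C = -14 °F → (-14 − 32) × 5/9 = -25.56 °C = 247.59 K.
The reversible coefficient of performance is COP_R = T_C/(T_H − T_C) = 247.59/58.56 = 4.2284.
W = Q_C/COP_R = 3070/4.2284 = 726 W.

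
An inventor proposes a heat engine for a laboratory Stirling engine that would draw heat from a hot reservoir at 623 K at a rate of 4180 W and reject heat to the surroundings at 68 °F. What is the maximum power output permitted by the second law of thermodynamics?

Ẇ_max ≈ 2213 W

T_C = 68 °F → (68 − 32) × 5/9 = 20.00 °C = 293.15 K.
The second-law ceiling is the Carnot efficiency, η_max = 1 − T_C/T_H = 1 − 293.15/623.00 = 0.5295.
W_max = η_max · Q_H = 0.5295 × 4180 = 2213 W.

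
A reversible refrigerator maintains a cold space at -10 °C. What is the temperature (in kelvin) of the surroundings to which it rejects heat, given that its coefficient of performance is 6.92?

T_H ≈ 301.2 K

T_C = -10 °C → -10 + 273.15 = 263.15 K.
COP_R = T_C/(T_H − T_C) ⇒ T_H = T_C·(1 + 1/COP_R) = 263.15 × (1 + 1/6.92) = 301.2 K.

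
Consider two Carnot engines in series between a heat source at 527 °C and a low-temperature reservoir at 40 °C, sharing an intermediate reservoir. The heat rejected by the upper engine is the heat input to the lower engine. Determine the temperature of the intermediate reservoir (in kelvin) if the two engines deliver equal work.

T_H = 527 °C → 527 + 273.15 = 800.15 K.
T_C = 40 °C → 40 + 273.15 = 313.15 K.
For reversible stages Q_m = Q_H·(T_m/T_H). Setting W₁ = Q_H(1 − T_m/T_H) equal to W₂ = Q_m(1 − T_C/T_m) = Q_H·(T_m − T_C)/T_H gives T_H − T_m = T_m − T_C, so T_m = (T_H + T_C)/2 = (800.15 + 313.15)/2 = 556.6 K.

T_m ≈ 556.6 K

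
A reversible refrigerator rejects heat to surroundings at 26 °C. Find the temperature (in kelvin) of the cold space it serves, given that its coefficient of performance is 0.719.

T_H = 26 °C → 26 + 273.15 = 299.15 K.
COP_R = T_C/(T_H − T_C) ⇒ T_C = T_H·COP_R/(1 + COP_R) = 299.15 × 0.719/(1 + 0.719) = 125 K.

T_C ≈ 125 K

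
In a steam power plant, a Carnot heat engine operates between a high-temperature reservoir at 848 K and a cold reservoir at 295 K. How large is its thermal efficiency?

The Carnot efficiency is η = 1 − T_C/T_H = 1 − 295.00/848.00 = 0.6521.

η ≈ 0.6521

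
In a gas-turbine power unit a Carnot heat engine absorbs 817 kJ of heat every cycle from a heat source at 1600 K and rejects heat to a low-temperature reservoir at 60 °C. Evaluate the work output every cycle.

T_C = 60 °C → 60 + 273.15 = 333.15 K.
Since the cycle is reversible, η = 1 − T_C/T_H = 1 − 333.15/1600.00 = 0.7918.
W = η·Q_H = 0.7918 × 817 = 647 kJ.

W ≈ 647 kJ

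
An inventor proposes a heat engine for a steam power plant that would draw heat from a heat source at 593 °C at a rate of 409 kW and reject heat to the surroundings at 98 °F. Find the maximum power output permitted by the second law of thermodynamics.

Ẇ_max ≈ 262.7 kW

T_H = 593 °C → 593 + 273.15 = 866.15 K.
T_C = 98 °F → (98 − 32) × 5/9 = 36.67 °C = 309.82 K.
By the Carnot theorem, η_max = 1 − T_C/T_H = 1 − 309.82/866.15 = 0.6423.
W_max = η_max · Q_H = 0.6423 × 409 = 262.7 kW.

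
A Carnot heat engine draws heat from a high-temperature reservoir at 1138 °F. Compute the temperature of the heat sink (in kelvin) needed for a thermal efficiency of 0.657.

T_C ≈ 304 K

T_H = 1138 °F → (1138 − 32) × 5/9 = 614.44 °C = 887.59 K.
From η = 1 − T_C/T_H, T_C = T_H·(1 − η) = 887.59 × (1 − 0.657) = 304 K.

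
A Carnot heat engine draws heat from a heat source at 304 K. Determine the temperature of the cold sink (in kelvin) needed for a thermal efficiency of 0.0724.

From η = 1 − T_C/T_H, T_C = T_H·(1 − η) = 304.00 × (1 − 0.0724) = 282.0 K.

T_C ≈ 282.0 K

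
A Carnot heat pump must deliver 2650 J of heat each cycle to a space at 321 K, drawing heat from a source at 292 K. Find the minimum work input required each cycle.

COP_HP = T_H/(T_H − T_C) = 321.00/29.00 = 11.0690.
W = Q_H/COP_HP = 2650/11.0690 = 239.4 J.

W_in ≈ 239.4 J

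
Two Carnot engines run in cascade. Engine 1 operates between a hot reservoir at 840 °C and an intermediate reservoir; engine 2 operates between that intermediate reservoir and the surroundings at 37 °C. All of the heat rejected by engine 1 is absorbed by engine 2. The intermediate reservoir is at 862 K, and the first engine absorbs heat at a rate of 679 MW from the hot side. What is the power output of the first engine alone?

Ẇ₁ ≈ 153.2 MW

T_H = 840 °C → 840 + 273.15 = 1113.15 K.
T_C = 37 °C → 37 + 273.15 = 310.15 K.
First-stage efficiency η₁ = 1 − T_m/T_H = 1 − 862.00/1113.15 = 0.2256.
W₁ = η₁·Q_H = 0.2256 × 679 = 153.2 MW.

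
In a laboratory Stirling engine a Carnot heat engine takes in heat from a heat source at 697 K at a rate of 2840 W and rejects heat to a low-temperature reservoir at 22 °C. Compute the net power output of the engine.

Ẇ ≈ 1637 W

T_C = 22 °C → 22 + 273.15 = 295.15 K.
η_rev = 1 − T_C/T_H = 1 − 295.15/697.00 = 0.5765.
W = η·Q_H = 0.5765 × 2840 = 1637 W.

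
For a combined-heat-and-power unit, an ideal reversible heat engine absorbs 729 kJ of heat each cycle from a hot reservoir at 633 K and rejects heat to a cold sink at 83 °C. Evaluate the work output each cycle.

W ≈ 318.8 kJ

T_C = 83 °C → 83 + 273.15 = 356.15 K.
Since the cycle is reversible, η = 1 − T_C/T_H = 1 − 356.15/633.00 = 0.4374.
W = η·Q_H = 0.4374 × 729 = 318.8 kJ.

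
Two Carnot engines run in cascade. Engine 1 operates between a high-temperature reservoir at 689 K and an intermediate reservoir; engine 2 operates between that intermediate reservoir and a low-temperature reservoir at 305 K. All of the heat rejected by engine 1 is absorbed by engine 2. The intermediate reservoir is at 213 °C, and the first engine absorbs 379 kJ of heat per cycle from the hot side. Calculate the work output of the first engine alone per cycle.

W₁ ≈ 112 kJ

T_m = 213 °C → 213 + 273.15 = 486.15 K.
First-stage efficiency η₁ = 1 − T_m/T_H = 1 − 486.15/689.00 = 0.2944.
W₁ = η₁·Q_H = 0.2944 × 379 = 112 kJ.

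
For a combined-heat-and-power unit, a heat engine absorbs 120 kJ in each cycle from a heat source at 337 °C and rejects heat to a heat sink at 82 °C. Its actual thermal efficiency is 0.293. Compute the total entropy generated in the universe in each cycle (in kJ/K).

ΔS_univ ≈ 0.04221 kJ/K

T_H = 337 °C → 337 + 273.15 = 610.15 K.
T_C = 82 °C → 82 + 273.15 = 355.15 K.
W = η·Q_H = 0.293 × 120 = 35.16 kJ, so Q_C = Q_H − W = 84.84 kJ.
The hot reservoir loses entropy Q_H/T_H = 120/610.15 = 0.1967 kJ/K; the cold reservoir gains Q_C/T_C = 84.84/355.15 = 0.2389 kJ/K.
ΔS_univ = −Q_H/T_H + Q_C/T_C = 0.04221 kJ/K (> 0, since η = 0.293 < η_Carnot = 0.418).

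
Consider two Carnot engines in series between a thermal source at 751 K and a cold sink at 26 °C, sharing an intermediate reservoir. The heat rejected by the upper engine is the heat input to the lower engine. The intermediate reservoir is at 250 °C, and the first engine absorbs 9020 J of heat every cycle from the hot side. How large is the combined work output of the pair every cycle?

T_C = 26 °C → 26 + 273.15 = 299.15 K.
Two reversible stages in series are equivalent to a single Carnot engine between T_H and T_C, so η_total = 1 − T_C/T_H = 1 − 299.15/751.00 = 0.6017.
W_total = η_total · Q_H = 0.6017 × 9020 = 5430 J.

W_total ≈ 5430 J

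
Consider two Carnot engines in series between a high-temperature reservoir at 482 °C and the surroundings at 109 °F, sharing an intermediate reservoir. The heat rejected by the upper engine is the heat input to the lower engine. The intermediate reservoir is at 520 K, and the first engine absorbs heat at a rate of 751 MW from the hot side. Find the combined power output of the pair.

Ẇ_total ≈ 437 MW

T_H = 482 °C → 482 + 273.15 = 755.15 K.
T_C = 109 °F → (109 − 32) × 5/9 = 42.78 °C = 315.93 K.
Two reversible stages in series are equivalent to a single Carnot engine between T_H and T_C, so η_total = 1 − T_C/T_H = 1 − 315.93/755.15 = 0.5816.
W_total = η_total · Q_H = 0.5816 × 751 = 437 MW.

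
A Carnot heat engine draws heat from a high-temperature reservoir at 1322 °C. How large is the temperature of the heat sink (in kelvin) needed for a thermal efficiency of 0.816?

T_H = 1322 °C → 1322 + 273.15 = 1595.15 K.
From η = 1 − T_C/T_H, T_C = T_H·(1 − η) = 1595.15 × (1 − 0.816) = 293.5 K.

T_C ≈ 293.5 K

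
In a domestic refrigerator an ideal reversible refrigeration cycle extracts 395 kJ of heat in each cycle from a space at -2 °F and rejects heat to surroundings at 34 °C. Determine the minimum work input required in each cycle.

W_in ≈ 82.2 kJ

T_H = 34 °C → 34 + 273.15 = 307.15 K.
T_C = -2 °F → (-2 − 32) × 5/9 = -18.89 °C = 254.26 K.
The reversible coefficient of performance is COP_R = T_C/(T_H − T_C) = 254.26/52.89 = 4.8075.
W = Q_C/COP_R = 395/4.8075 = 82.2 kJ.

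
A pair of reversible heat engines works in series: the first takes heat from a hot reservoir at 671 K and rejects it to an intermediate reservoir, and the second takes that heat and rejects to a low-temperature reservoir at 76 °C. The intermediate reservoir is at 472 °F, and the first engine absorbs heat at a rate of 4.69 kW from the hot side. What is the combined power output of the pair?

Ẇ_total ≈ 2.250 kW

T_C = 76 °C → 76 + 273.15 = 349.15 K.
Two reversible stages in series are equivalent to a single Carnot engine between T_H and T_C, so η_total = 1 − T_C/T_H = 1 − 349.15/671.00 = 0.4797.
W_total = η_total · Q_H = 0.4797 × 4.69 = 2.250 kW.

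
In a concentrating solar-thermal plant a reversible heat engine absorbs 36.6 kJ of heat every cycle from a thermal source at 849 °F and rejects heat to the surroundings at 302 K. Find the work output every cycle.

W ≈ 21.40 kJ

T_H = 849 °F → (849 − 32) × 5/9 = 453.89 °C = 727.04 K.
For a reversible engine, η = 1 − T_C/T_H = 1 − 302.00/727.04 = 0.5846.
W = η·Q_H = 0.5846 × 36.6 = 21.40 kJ.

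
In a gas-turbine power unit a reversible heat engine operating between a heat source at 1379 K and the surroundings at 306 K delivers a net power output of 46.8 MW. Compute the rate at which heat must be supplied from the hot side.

Q̇_H ≈ 60.15 MW

η_rev = 1 − T_C/T_H = 1 − 306.00/1379.00 = 0.7781.
Q_H = W/η = 46.8/0.7781 = 60.15 MW.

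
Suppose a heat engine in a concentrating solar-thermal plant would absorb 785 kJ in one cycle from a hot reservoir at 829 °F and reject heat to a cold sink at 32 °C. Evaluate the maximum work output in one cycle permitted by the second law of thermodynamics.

T_H = 829 °F → (829 − 32) × 5/9 = 442.78 °C = 715.93 K.
T_C = 32 °C → 32 + 273.15 = 305.15 K.
The second-law ceiling is the Carnot efficiency, η_max = 1 − T_C/T_H = 1 − 305.15/715.93 = 0.5738.
W_max = η_max · Q_H = 0.5738 × 785 = 450 kJ.

W_max ≈ 450 kJ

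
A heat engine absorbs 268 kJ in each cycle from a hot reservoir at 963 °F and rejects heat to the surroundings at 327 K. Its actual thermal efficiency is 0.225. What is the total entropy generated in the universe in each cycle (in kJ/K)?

T_H = 963 °F → (963 − 32) × 5/9 = 517.22 °C = 790.37 K.
W = η·Q_H = 0.225 × 268 = 60.30 kJ, so Q_C = Q_H − W = 207.7 kJ.
Reservoir entropy changes: ΔS_H = −Q_H/T_H = −268/790.37 = -0.3391 kJ/K and ΔS_C = +Q_C/T_C = 207.7/327.00 = 0.6352 kJ/K.
ΔS_univ = −Q_H/T_H + Q_C/T_C = 0.296 kJ/K (> 0, since η = 0.225 < η_Carnot = 0.586).

ΔS_univ ≈ 0.296 kJ/K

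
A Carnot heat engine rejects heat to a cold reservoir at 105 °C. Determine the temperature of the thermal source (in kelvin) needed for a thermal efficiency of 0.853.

T_H ≈ 2570 K

T_C = 105 °C → 105 + 273.15 = 378.15 K.
From η = 1 − T_C/T_H, solving for T_H gives T_H = T_C/(1 − η) = 378.15/(1 − 0.853) = 2570 K.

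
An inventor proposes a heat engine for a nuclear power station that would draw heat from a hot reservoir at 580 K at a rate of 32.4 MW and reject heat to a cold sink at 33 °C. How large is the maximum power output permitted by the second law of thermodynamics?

T_C = 33 °C → 33 + 273.15 = 306.15 K.
No engine can exceed the Carnot limit: η_max = 1 − T_C/T_H = 1 − 306.15/580.00 = 0.4722.
W_max = η_max · Q_H = 0.4722 × 32.4 = 15.30 MW.

Ẇ_max ≈ 15.30 MW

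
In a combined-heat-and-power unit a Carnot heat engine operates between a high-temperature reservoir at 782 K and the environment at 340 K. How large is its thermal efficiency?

η ≈ 0.565

The Carnot efficiency is η = 1 − T_C/T_H = 1 − 340.00/782.00 = 0.565.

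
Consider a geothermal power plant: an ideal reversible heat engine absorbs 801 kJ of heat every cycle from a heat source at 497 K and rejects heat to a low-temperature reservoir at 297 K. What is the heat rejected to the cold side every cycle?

Carnot efficiency: η = 1 − T_C/T_H = 1 − 297.00/497.00 = 0.4024.
For a reversible cycle Q_C/Q_H = T_C/T_H, so Q_C = 801 × 297.00/497.00 = 479 kJ.

Q_C ≈ 479 kJ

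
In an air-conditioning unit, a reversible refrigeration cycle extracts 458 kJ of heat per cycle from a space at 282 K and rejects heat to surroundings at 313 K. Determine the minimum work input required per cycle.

Carnot COP: COP_R = T_C/(T_H − T_C) = 282.00/31.00 = 9.0968.
W = Q_C/COP_R = 458/9.0968 = 50.3 kJ.

W_in ≈ 50.3 kJ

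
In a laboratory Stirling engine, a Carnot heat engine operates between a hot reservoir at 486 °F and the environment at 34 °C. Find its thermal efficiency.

T_H = 486 °F → (486 − 32) × 5/9 = 252.22 °C = 525.37 K.
T_C = 34 °C → 34 + 273.15 = 307.15 K.
The Carnot efficiency is η = 1 − T_C/T_H = 1 − 307.15/525.37 = 0.4154.

η ≈ 0.4154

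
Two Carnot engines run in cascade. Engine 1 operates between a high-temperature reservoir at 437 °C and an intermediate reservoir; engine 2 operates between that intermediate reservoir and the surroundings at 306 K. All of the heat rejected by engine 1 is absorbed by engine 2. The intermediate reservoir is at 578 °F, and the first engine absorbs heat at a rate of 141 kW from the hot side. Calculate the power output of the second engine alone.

T_H = 437 °C → 437 + 273.15 = 710.15 K.
T_m = 578 °F → (578 − 32) × 5/9 = 303.33 °C = 576.48 K.
Heat entering the second stage: Q_m = Q_H·(T_m/T_H) = 141 × 576.48/710.15 = 114 kW.
Second-stage efficiency η₂ = 1 − T_C/T_m = 1 − 306.00/576.48 = 0.4692, so W₂ = η₂·Q_m = 53.7 kW.

Ẇ₂ ≈ 53.7 kW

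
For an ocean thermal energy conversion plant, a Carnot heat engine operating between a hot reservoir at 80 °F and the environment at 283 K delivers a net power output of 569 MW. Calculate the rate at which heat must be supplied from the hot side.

Q̇_H ≈ 10140 MW

T_H = 80 °F → (80 − 32) × 5/9 = 26.67 °C = 299.82 K.
For a reversible engine, η = 1 − T_C/T_H = 1 − 283.00/299.82 = 0.0561.
Q_H = W/η = 569/0.0561 = 10140 MW.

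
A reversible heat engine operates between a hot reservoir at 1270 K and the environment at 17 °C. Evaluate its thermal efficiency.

T_C = 17 °C → 17 + 273.15 = 290.15 K.
η_rev = 1 − T_C/T_H = 1 − 290.15/1270.00 = 0.772.

η ≈ 0.772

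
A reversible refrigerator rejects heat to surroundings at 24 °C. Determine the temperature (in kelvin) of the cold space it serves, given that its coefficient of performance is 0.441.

T_H = 24 °C → 24 + 273.15 = 297.15 K.
COP_R = T_C/(T_H − T_C) ⇒ T_C = T_H·COP_R/(1 + COP_R) = 297.15 × 0.441/(1 + 0.441) = 90.94 K.

T_C ≈ 90.94 K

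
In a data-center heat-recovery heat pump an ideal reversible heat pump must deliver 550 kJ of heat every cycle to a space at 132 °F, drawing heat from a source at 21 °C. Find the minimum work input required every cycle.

T_H = 132 °F → (132 − 32) × 5/9 = 55.56 °C = 328.71 K.
T_C = 21 °C → 21 + 273.15 = 294.15 K.
The Carnot heat-pump COP is COP_HP = T_H/(T_H − T_C) = 328.71/34.56 = 9.5124.
W = Q_H/COP_HP = 550/9.5124 = 57.82 kJ.

W_in ≈ 57.82 kJ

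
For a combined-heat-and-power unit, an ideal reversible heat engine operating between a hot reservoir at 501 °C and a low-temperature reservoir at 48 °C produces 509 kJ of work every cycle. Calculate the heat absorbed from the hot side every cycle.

T_H = 501 °C → 501 + 273.15 = 774.15 K.
T_C = 48 °C → 48 + 273.15 = 321.15 K.
The Carnot efficiency is η = 1 − T_C/T_H = 1 − 321.15/774.15 = 0.5852.
Q_H = W/η = 509/0.5852 = 870 kJ.

Q_H ≈ 870 kJ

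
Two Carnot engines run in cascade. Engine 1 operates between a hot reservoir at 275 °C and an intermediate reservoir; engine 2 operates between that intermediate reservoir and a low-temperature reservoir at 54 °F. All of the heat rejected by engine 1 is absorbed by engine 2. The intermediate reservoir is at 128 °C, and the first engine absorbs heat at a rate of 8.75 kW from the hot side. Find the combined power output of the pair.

Ẇ_total ≈ 4.19 kW

T_H = 275 °C → 275 + 273.15 = 548.15 K.
T_C = 54 °F → (54 − 32) × 5/9 = 12.22 °C = 285.37 K.
Two reversible stages in series are equivalent to a single Carnot engine between T_H and T_C, so η_total = 1 − T_C/T_H = 1 − 285.37/548.15 = 0.4794.
W_total = η_total · Q_H = 0.4794 × 8.75 = 4.19 kW.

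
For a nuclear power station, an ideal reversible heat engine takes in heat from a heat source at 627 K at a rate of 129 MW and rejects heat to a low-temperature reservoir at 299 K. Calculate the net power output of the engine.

The Carnot efficiency is η = 1 − T_C/T_H = 1 − 299.00/627.00 = 0.5231.
W = η·Q_H = 0.5231 × 129 = 67.48 MW.

Ẇ ≈ 67.48 MW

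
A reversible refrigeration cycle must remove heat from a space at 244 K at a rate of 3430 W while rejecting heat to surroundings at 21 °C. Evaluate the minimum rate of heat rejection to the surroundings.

Q̇_H ≈ 4130 W

T_H = 21 °C → 21 + 273.15 = 294.15 K.
For a reversible cycle Q_H/Q_C = T_H/T_C, so Q_H = Q_C·T_H/T_C = 3430 × 294.15/244.00 = 4130 W.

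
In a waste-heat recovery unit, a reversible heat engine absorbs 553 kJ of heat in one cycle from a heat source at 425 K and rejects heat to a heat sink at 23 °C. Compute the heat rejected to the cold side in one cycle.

Q_C ≈ 385 kJ

T_C = 23 °C → 23 + 273.15 = 296.15 K.
Since the cycle is reversible, η = 1 − T_C/T_H = 1 − 296.15/425.00 = 0.3032.
For a reversible cycle Q_C/Q_H = T_C/T_H, so Q_C = 553 × 296.15/425.00 = 385 kJ.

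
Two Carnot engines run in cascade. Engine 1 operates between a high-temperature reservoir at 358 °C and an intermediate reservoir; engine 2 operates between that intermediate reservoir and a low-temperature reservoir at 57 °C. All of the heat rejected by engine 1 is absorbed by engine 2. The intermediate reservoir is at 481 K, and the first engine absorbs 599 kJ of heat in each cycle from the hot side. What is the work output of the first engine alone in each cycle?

T_H = 358 °C → 358 + 273.15 = 631.15 K.
T_C = 57 °C → 57 + 273.15 = 330.15 K.
First-stage efficiency η₁ = 1 − T_m/T_H = 1 − 481.00/631.15 = 0.2379.
W₁ = η₁·Q_H = 0.2379 × 599 = 142.5 kJ.

W₁ ≈ 142.5 kJ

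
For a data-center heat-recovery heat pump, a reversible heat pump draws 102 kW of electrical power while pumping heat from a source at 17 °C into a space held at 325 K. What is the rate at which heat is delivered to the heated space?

Q̇_H ≈ 951 kW

T_C = 17 °C → 17 + 273.15 = 290.15 K.
For a reversible heat pump, COP_HP = T_H/(T_H − T_C) = 325.00/34.85 = 9.3257.
Q_H = COP_HP · W = 9.3257 × 102 = 951 kW.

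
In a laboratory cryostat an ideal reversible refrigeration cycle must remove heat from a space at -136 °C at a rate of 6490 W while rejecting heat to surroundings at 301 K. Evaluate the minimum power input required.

T_C = -136 °C → -136 + 273.15 = 137.15 K.
Carnot COP: COP_R = T_C/(T_H − T_C) = 137.15/163.85 = 0.8370.
W = Q_C/COP_R = 6490/0.8370 = 7753 W.

Ẇ_in ≈ 7753 W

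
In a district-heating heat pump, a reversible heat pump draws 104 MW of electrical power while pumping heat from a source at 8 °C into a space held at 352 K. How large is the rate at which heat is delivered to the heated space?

T_C = 8 °C → 8 + 273.15 = 281.15 K.
COP_HP = T_H/(T_H − T_C) = 352.00/70.85 = 4.9682.
Q_H = COP_HP · W = 4.9682 × 104 = 516.7 MW.

Q̇_H ≈ 516.7 MW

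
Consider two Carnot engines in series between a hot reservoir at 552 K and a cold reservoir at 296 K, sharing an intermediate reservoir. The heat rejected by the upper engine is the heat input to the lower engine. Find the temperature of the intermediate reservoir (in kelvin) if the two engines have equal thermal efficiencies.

T_m ≈ 404 K

Equal efficiencies require 1 − T_m/T_H = 1 − T_C/T_m, i.e. T_m/T_H = T_C/T_m, so T_m = √(T_H·T_C) = √(552.00 × 296.00) = 404 K.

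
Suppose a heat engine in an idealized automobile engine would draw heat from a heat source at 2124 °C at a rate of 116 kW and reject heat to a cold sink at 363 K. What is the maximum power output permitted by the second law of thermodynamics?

T_H = 2124 °C → 2124 + 273.15 = 2397.15 K.
The second-law ceiling is the Carnot efficiency, η_max = 1 − T_C/T_H = 1 − 363.00/2397.15 = 0.8486.
W_max = η_max · Q_H = 0.8486 × 116 = 98.43 kW.

Ẇ_max ≈ 98.43 kW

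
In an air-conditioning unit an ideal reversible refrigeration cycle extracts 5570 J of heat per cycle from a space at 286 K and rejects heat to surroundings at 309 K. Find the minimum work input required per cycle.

W_in ≈ 448 J

The reversible coefficient of performance is COP_R = T_C/(T_H − T_C) = 286.00/23.00 = 12.4348.
W = Q_C/COP_R = 5570/12.4348 = 448 J.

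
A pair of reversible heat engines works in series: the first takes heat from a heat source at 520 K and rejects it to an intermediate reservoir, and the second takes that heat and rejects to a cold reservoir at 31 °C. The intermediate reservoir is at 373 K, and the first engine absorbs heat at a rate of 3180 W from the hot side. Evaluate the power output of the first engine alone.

Ẇ₁ ≈ 899 W

T_C = 31 °C → 31 + 273.15 = 304.15 K.
First-stage efficiency η₁ = 1 − T_m/T_H = 1 − 373.00/520.00 = 0.2827.
W₁ = η₁·Q_H = 0.2827 × 3180 = 899 W.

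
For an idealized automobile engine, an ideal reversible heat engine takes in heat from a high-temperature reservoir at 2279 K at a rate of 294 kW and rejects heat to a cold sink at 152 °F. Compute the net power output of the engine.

T_C = 152 °F → (152 − 32) × 5/9 = 66.67 °C = 339.82 K.
Since the cycle is reversible, η = 1 − T_C/T_H = 1 − 339.82/2279.00 = 0.8509.
W = η·Q_H = 0.8509 × 294 = 250.2 kW.

Ẇ ≈ 250.2 kW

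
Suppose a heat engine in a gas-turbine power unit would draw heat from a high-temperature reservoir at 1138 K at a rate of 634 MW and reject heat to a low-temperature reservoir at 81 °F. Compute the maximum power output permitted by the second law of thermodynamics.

T_C = 81 °F → (81 − 32) × 5/9 = 27.22 °C = 300.37 K.
No engine can exceed the Carnot limit: η_max = 1 − T_C/T_H = 1 − 300.37/1138.00 = 0.7361.
W_max = η_max · Q_H = 0.7361 × 634 = 466.7 MW.

Ẇ_max ≈ 466.7 MW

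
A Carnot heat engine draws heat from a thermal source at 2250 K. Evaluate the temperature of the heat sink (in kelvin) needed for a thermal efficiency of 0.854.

From η = 1 − T_C/T_H, T_C = T_H·(1 − η) = 2250.00 × (1 − 0.854) = 329 K.

T_C ≈ 329 K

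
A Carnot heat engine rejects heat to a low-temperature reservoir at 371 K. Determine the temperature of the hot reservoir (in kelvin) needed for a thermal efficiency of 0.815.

From η = 1 − T_C/T_H, solving for T_H gives T_H = T_C/(1 − η) = 371.00/(1 − 0.815) = 2005 K.

T_H ≈ 2005 K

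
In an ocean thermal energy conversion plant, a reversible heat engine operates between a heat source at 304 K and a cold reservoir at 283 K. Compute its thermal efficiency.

η_rev = 1 − T_C/T_H = 1 − 283.00/304.00 = 0.0691.

η ≈ 0.0691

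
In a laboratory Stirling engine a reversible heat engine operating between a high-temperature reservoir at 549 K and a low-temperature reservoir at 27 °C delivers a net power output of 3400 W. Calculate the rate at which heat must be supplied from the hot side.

Q̇_H ≈ 7500 W

T_C = 27 °C → 27 + 273.15 = 300.15 K.
The Carnot efficiency is η = 1 − T_C/T_H = 1 − 300.15/549.00 = 0.4533.
Q_H = W/η = 3400/0.4533 = 7500 W.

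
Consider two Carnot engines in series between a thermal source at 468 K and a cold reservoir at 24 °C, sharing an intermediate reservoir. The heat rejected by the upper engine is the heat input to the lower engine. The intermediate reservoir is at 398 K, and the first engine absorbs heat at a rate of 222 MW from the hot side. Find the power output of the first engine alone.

Ẇ₁ ≈ 33.2 MW

T_C = 24 °C → 24 + 273.15 = 297.15 K.
First-stage efficiency η₁ = 1 − T_m/T_H = 1 − 398.00/468.00 = 0.1496.
W₁ = η₁·Q_H = 0.1496 × 222 = 33.2 MW.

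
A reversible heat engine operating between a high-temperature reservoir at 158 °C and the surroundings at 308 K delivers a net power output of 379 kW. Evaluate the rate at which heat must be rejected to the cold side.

Q̇_C ≈ 947.9 kW

T_H = 158 °C → 158 + 273.15 = 431.15 K.
η_rev = 1 − T_C/T_H = 1 − 308.00/431.15 = 0.2856.
Since Q_C/Q_H = T_C/T_H and Q_H = W/η, Q_C = W·T_C/(T_H − T_C) = 379 × 308.00/123.15 = 947.9 kW.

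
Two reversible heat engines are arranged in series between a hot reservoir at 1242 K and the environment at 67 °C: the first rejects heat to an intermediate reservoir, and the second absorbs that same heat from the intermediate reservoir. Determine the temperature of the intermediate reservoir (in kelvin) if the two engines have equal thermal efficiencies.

T_C = 67 °C → 67 + 273.15 = 340.15 K.
Equal efficiencies require 1 − T_m/T_H = 1 − T_C/T_m, i.e. T_m/T_H = T_C/T_m, so T_m = √(T_H·T_C) = √(1242.00 × 340.15) = 650.0 K.

T_m ≈ 650.0 K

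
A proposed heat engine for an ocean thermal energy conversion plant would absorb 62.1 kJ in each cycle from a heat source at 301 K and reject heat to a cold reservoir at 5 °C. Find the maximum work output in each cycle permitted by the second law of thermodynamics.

W_max ≈ 4.714 kJ

T_C = 5 °C → 5 + 273.15 = 278.15 K.
No engine can exceed the Carnot limit: η_max = 1 − T_C/T_H = 1 − 278.15/301.00 = 0.0759.
W_max = η_max · Q_H = 0.0759 × 62.1 = 4.714 kJ.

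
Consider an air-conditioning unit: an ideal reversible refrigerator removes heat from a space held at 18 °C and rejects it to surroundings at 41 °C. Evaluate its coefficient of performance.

COP_R ≈ 12.66

T_H = 41 °C → 41 + 273.15 = 314.15 K.
T_C = 18 °C → 18 + 273.15 = 291.15 K.
COP_R = T_C/(T_H − T_C) = 291.15/(314.15 − 291.15) = 12.66.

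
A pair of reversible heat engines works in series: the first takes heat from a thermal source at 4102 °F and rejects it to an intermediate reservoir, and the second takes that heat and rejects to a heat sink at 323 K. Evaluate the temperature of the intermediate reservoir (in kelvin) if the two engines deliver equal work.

T_m ≈ 1429 K

T_H = 4102 °F → (4102 − 32) × 5/9 = 2261.11 °C = 2534.26 K.
For reversible stages Q_m = Q_H·(T_m/T_H). Setting W₁ = Q_H(1 − T_m/T_H) equal to W₂ = Q_m(1 − T_C/T_m) = Q_H·(T_m − T_C)/T_H gives T_H − T_m = T_m − T_C, so T_m = (T_H + T_C)/2 = (2534.26 + 323.00)/2 = 1429 K.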